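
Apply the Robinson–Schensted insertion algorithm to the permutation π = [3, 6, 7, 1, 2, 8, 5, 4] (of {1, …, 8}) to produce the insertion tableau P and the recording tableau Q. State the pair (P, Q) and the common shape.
P = [1, 2, 4, 8] / [3, 5, 7] / [6];  Q = [1, 2, 3, 6] / [4, 5, 7] / [8];  common shape = (4, 3, 1)

Row-insert the values π_1, π_2, … into P one at a time, bumping the leftmost entry strictly greater than the inserted value down to the next row. The recording tableau Q records, in position (i, j), the step at which that cell was added to P.
  Insert 3 (step 1): P = [3];  Q = [1]
  Insert 6 (step 2): P = [3, 6];  Q = [1, 2]
  Insert 7 (step 3): P = [3, 6, 7];  Q = [1, 2, 3]
  Insert 1 (step 4): P = [1, 6, 7] / [3];  Q = [1, 2, 3] / [4]
  Insert 2 (step 5): P = [1, 2, 7] / [3, 6];  Q = [1, 2, 3] / [4, 5]
  Insert 8 (step 6): P = [1, 2, 7, 8] / [3, 6];  Q = [1, 2, 3, 6] / [4, 5]
  Insert 5 (step 7): P = [1, 2, 5, 8] / [3, 6, 7];  Q = [1, 2, 3, 6] / [4, 5, 7]
  Insert 4 (step 8): P = [1, 2, 4, 8] / [3, 5, 7] / [6];  Q = [1, 2, 3, 6] / [4, 5, 7] / [8]
Final shape: (4, 3, 1).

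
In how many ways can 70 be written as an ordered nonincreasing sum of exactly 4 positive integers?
p(70, 4 parts) = 2484

Partitions of n into exactly k parts are in bijection with partitions of n − k into at most k parts (subtract 1 from each part). So p(70, exactly 4) = p(66, parts ≤ 4). Computing via the recurrence p(m, j) = p(m, j−1) + p(m−j, j) gives 2484.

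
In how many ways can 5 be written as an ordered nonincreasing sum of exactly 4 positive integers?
p(5, 4 parts) = 1

Partitions of n into exactly k parts ↔ partitions of n − k into at most k parts (subtract 1 from each part). For n = 5, k = 4, the partitions are: 2+1+1+1. Count = 1.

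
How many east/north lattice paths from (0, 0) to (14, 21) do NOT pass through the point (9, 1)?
Number of paths = 2319428100

Total paths from (0, 0) to (14, 21): C(35, 14) = 2319959400. Paths through (9, 1): (paths (0, 0) → (9, 1)) × (paths (9, 1) → (14, 21)) = C(10, 9) · C(25, 5) = 10 · 53130 = 531300. Avoidance count = 2319959400 − 531300 = 2319428100.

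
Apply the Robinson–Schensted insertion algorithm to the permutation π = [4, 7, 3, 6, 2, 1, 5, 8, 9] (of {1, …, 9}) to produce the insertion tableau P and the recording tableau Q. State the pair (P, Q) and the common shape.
P = [1, 5, 8, 9] / [2, 6] / [3, 7] / [4];  Q = [1, 2, 8, 9] / [3, 4] / [5, 7] / [6];  common shape = (4, 2, 2, 1)

Row-insert the values π_1, π_2, … into P one at a time, bumping the leftmost entry strictly greater than the inserted value down to the next row. The recording tableau Q records, in position (i, j), the step at which that cell was added to P.
  Insert 4 (step 1): P = [4];  Q = [1]
  Insert 7 (step 2): P = [4, 7];  Q = [1, 2]
  Insert 3 (step 3): P = [3, 7] / [4];  Q = [1, 2] / [3]
  Insert 6 (step 4): P = [3, 6] / [4, 7];  Q = [1, 2] / [3, 4]
  Insert 2 (step 5): P = [2, 6] / [3, 7] / [4];  Q = [1, 2] / [3, 4] / [5]
  Insert 1 (step 6): P = [1, 6] / [2, 7] / [3] / [4];  Q = [1, 2] / [3, 4] / [5] / [6]
  Insert 5 (step 7): P = [1, 5] / [2, 6] / [3, 7] / [4];  Q = [1, 2] / [3, 4] / [5, 7] / [6]
  Insert 8 (step 8): P = [1, 5, 8] / [2, 6] / [3, 7] / [4];  Q = [1, 2, 8] / [3, 4] / [5, 7] / [6]
  Insert 9 (step 9): P = [1, 5, 8, 9] / [2, 6] / [3, 7] / [4];  Q = [1, 2, 8, 9] / [3, 4] / [5, 7] / [6]
Final shape: (4, 2, 2, 1).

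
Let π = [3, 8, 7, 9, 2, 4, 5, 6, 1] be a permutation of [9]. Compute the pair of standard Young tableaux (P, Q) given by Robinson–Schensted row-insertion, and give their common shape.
P = [1, 4, 5, 6] / [2, 7, 9] / [3] / [8];  Q = [1, 2, 4, 8] / [3, 6, 7] / [5] / [9];  common shape = (4, 3, 1, 1)

Row-insert the values π_1, π_2, … into P one at a time, bumping the leftmost entry strictly greater than the inserted value down to the next row. The recording tableau Q records, in position (i, j), the step at which that cell was added to P.
  Insert 3 (step 1): P = [3];  Q = [1]
  Insert 8 (step 2): P = [3, 8];  Q = [1, 2]
  Insert 7 (step 3): P = [3, 7] / [8];  Q = [1, 2] / [3]
  Insert 9 (step 4): P = [3, 7, 9] / [8];  Q = [1, 2, 4] / [3]
  Insert 2 (step 5): P = [2, 7, 9] / [3] / [8];  Q = [1, 2, 4] / [3] / [5]
  Insert 4 (step 6): P = [2, 4, 9] / [3, 7] / [8];  Q = [1, 2, 4] / [3, 6] / [5]
  Insert 5 (step 7): P = [2, 4, 5] / [3, 7, 9] / [8];  Q = [1, 2, 4] / [3, 6, 7] / [5]
  Insert 6 (step 8): P = [2, 4, 5, 6] / [3, 7, 9] / [8];  Q = [1, 2, 4, 8] / [3, 6, 7] / [5]
  Insert 1 (step 9): P = [1, 4, 5, 6] / [2, 7, 9] / [3] / [8];  Q = [1, 2, 4, 8] / [3, 6, 7] / [5] / [9]
Final shape: (4, 3, 1, 1).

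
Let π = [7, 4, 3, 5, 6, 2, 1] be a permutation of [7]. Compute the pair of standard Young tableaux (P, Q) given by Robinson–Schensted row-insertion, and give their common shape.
P = [1, 5, 6] / [2] / [3] / [4] / [7];  Q = [1, 4, 5] / [2] / [3] / [6] / [7];  common shape = (3, 1, 1, 1, 1)

Row-insert the values π_1, π_2, … into P one at a time, bumping the leftmost entry strictly greater than the inserted value down to the next row. The recording tableau Q records, in position (i, j), the step at which that cell was added to P.
  Insert 7 (step 1): P = [7];  Q = [1]
  Insert 4 (step 2): P = [4] / [7];  Q = [1] / [2]
  Insert 3 (step 3): P = [3] / [4] / [7];  Q = [1] / [2] / [3]
  Insert 5 (step 4): P = [3, 5] / [4] / [7];  Q = [1, 4] / [2] / [3]
  Insert 6 (step 5): P = [3, 5, 6] / [4] / [7];  Q = [1, 4, 5] / [2] / [3]
  Insert 2 (step 6): P = [2, 5, 6] / [3] / [4] / [7];  Q = [1, 4, 5] / [2] / [3] / [6]
  Insert 1 (step 7): P = [1, 5, 6] / [2] / [3] / [4] / [7];  Q = [1, 4, 5] / [2] / [3] / [6] / [7]
Final shape: (3, 1, 1, 1, 1).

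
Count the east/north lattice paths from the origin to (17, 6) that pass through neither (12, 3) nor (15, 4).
Number of paths = 63131

Inclusion–exclusion. Total paths: C(23, 17) = 100947. Through P₁: C(15, 12)·C(8, 5) = 25480. Through P₂: C(19, 15)·C(4, 2) = 23256. Since P₁ is strictly southwest of P₂, a monotone path through both must visit P₁ then P₂; paths through both = C(15, 12)·C(4, 3)·C(4, 2) = 10920. Avoid both = 100947 − 25480 − 23256 + 10920 = 63131.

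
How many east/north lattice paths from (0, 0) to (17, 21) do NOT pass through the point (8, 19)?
Number of paths = 28659039255

Total paths from (0, 0) to (17, 21): C(38, 17) = 28781143380. Paths through (8, 19): (paths (0, 0) → (8, 19)) × (paths (8, 19) → (17, 21)) = C(27, 8) · C(11, 9) = 2220075 · 55 = 122104125. Avoidance count = 28781143380 − 122104125 = 28659039255.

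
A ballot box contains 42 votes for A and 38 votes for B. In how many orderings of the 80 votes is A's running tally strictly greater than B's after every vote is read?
Strict-lead orderings = 4869664507084913916380

Total orderings of the 80 votes with 42 for A: C(80, 42) = 97393290141698278327600. By the Bertrand ballot formula (Cycle Lemma / reflection principle), the number of orderings in which A is strictly ahead of B throughout is (p − q)/(p + q) · C(p + q, p) = (42 − 38)/(42 + 38) · 97393290141698278327600 = 4869664507084913916380.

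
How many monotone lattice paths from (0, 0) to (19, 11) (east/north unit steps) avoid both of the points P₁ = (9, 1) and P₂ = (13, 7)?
Number of paths = 36941540

Inclusion–exclusion. Total paths: C(30, 19) = 54627300. Through P₁: C(10, 9)·C(20, 10) = 1847560. Through P₂: C(20, 13)·C(10, 6) = 16279200. Since P₁ is strictly southwest of P₂, a monotone path through both must visit P₁ then P₂; paths through both = C(10, 9)·C(10, 4)·C(10, 6) = 441000. Avoid both = 54627300 − 1847560 − 16279200 + 441000 = 36941540.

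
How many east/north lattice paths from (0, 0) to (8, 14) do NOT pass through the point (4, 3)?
Number of paths = 271995

Total paths from (0, 0) to (8, 14): C(22, 8) = 319770. Paths through (4, 3): (paths (0, 0) → (4, 3)) × (paths (4, 3) → (8, 14)) = C(7, 4) · C(15, 4) = 35 · 1365 = 47775. Avoidance count = 319770 − 47775 = 271995.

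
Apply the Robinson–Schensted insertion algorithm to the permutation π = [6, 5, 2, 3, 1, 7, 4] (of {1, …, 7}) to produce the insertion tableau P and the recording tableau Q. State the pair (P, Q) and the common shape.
P = [1, 3, 4] / [2, 7] / [5] / [6];  Q = [1, 4, 6] / [2, 7] / [3] / [5];  common shape = (3, 2, 1, 1)

Row-insert the values π_1, π_2, … into P one at a time, bumping the leftmost entry strictly greater than the inserted value down to the next row. The recording tableau Q records, in position (i, j), the step at which that cell was added to P.
  Insert 6 (step 1): P = [6];  Q = [1]
  Insert 5 (step 2): P = [5] / [6];  Q = [1] / [2]
  Insert 2 (step 3): P = [2] / [5] / [6];  Q = [1] / [2] / [3]
  Insert 3 (step 4): P = [2, 3] / [5] / [6];  Q = [1, 4] / [2] / [3]
  Insert 1 (step 5): P = [1, 3] / [2] / [5] / [6];  Q = [1, 4] / [2] / [3] / [5]
  Insert 7 (step 6): P = [1, 3, 7] / [2] / [5] / [6];  Q = [1, 4, 6] / [2] / [3] / [5]
  Insert 4 (step 7): P = [1, 3, 4] / [2, 7] / [5] / [6];  Q = [1, 4, 6] / [2, 7] / [3] / [5]
Final shape: (3, 2, 1, 1).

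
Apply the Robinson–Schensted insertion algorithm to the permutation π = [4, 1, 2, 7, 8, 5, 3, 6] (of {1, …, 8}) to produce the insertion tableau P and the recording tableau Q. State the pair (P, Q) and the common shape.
P = [1, 2, 3, 6] / [4, 5, 8] / [7];  Q = [1, 3, 4, 5] / [2, 6, 8] / [7];  common shape = (4, 3, 1)

Row-insert the values π_1, π_2, … into P one at a time, bumping the leftmost entry strictly greater than the inserted value down to the next row. The recording tableau Q records, in position (i, j), the step at which that cell was added to P.
  Insert 4 (step 1): P = [4];  Q = [1]
  Insert 1 (step 2): P = [1] / [4];  Q = [1] / [2]
  Insert 2 (step 3): P = [1, 2] / [4];  Q = [1, 3] / [2]
  Insert 7 (step 4): P = [1, 2, 7] / [4];  Q = [1, 3, 4] / [2]
  Insert 8 (step 5): P = [1, 2, 7, 8] / [4];  Q = [1, 3, 4, 5] / [2]
  Insert 5 (step 6): P = [1, 2, 5, 8] / [4, 7];  Q = [1, 3, 4, 5] / [2, 6]
  Insert 3 (step 7): P = [1, 2, 3, 8] / [4, 5] / [7];  Q = [1, 3, 4, 5] / [2, 6] / [7]
  Insert 6 (step 8): P = [1, 2, 3, 6] / [4, 5, 8] / [7];  Q = [1, 3, 4, 5] / [2, 6, 8] / [7]
Final shape: (4, 3, 1).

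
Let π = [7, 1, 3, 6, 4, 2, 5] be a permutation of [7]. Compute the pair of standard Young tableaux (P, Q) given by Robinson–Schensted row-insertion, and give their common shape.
P = [1, 2, 4, 5] / [3] / [6] / [7];  Q = [1, 3, 4, 7] / [2] / [5] / [6];  common shape = (4, 1, 1, 1)

Row-insert the values π_1, π_2, … into P one at a time, bumping the leftmost entry strictly greater than the inserted value down to the next row. The recording tableau Q records, in position (i, j), the step at which that cell was added to P.
  Insert 7 (step 1): P = [7];  Q = [1]
  Insert 1 (step 2): P = [1] / [7];  Q = [1] / [2]
  Insert 3 (step 3): P = [1, 3] / [7];  Q = [1, 3] / [2]
  Insert 6 (step 4): P = [1, 3, 6] / [7];  Q = [1, 3, 4] / [2]
  Insert 4 (step 5): P = [1, 3, 4] / [6] / [7];  Q = [1, 3, 4] / [2] / [5]
  Insert 2 (step 6): P = [1, 2, 4] / [3] / [6] / [7];  Q = [1, 3, 4] / [2] / [5] / [6]
  Insert 5 (step 7): P = [1, 2, 4, 5] / [3] / [6] / [7];  Q = [1, 3, 4, 7] / [2] / [5] / [6]
Final shape: (4, 1, 1, 1).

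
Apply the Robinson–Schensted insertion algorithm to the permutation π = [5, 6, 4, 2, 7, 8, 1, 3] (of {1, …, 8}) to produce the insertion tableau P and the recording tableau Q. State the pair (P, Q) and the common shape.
P = [1, 3, 7, 8] / [2, 6] / [4] / [5];  Q = [1, 2, 5, 6] / [3, 8] / [4] / [7];  common shape = (4, 2, 1, 1)

Row-insert the values π_1, π_2, … into P one at a time, bumping the leftmost entry strictly greater than the inserted value down to the next row. The recording tableau Q records, in position (i, j), the step at which that cell was added to P.
  Insert 5 (step 1): P = [5];  Q = [1]
  Insert 6 (step 2): P = [5, 6];  Q = [1, 2]
  Insert 4 (step 3): P = [4, 6] / [5];  Q = [1, 2] / [3]
  Insert 2 (step 4): P = [2, 6] / [4] / [5];  Q = [1, 2] / [3] / [4]
  Insert 7 (step 5): P = [2, 6, 7] / [4] / [5];  Q = [1, 2, 5] / [3] / [4]
  Insert 8 (step 6): P = [2, 6, 7, 8] / [4] / [5];  Q = [1, 2, 5, 6] / [3] / [4]
  Insert 1 (step 7): P = [1, 6, 7, 8] / [2] / [4] / [5];  Q = [1, 2, 5, 6] / [3] / [4] / [7]
  Insert 3 (step 8): P = [1, 3, 7, 8] / [2, 6] / [4] / [5];  Q = [1, 2, 5, 6] / [3, 8] / [4] / [7]
Final shape: (4, 2, 1, 1).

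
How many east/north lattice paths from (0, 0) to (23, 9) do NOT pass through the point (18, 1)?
Number of paths = 28024347

Total paths from (0, 0) to (23, 9): C(32, 23) = 28048800. Paths through (18, 1): (paths (0, 0) → (18, 1)) × (paths (18, 1) → (23, 9)) = C(19, 18) · C(13, 5) = 19 · 1287 = 24453. Avoidance count = 28048800 − 24453 = 28024347.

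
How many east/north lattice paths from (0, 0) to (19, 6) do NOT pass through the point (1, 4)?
Number of paths = 176150

Total paths from (0, 0) to (19, 6): C(25, 19) = 177100. Paths through (1, 4): (paths (0, 0) → (1, 4)) × (paths (1, 4) → (19, 6)) = C(5, 1) · C(20, 18) = 5 · 190 = 950. Avoidance count = 177100 − 950 = 176150.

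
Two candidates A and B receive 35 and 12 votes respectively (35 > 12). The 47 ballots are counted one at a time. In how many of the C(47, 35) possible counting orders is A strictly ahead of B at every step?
Strict-lead orderings = 25569834459

Total orderings of the 47 votes with 35 for A: C(47, 35) = 52251400851. By the Bertrand ballot formula (Cycle Lemma / reflection principle), the number of orderings in which A is strictly ahead of B throughout is (p − q)/(p + q) · C(p + q, p) = (35 − 12)/(35 + 12) · 52251400851 = 25569834459.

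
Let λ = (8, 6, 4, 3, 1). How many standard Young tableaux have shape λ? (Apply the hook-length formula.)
# SYT of shape (8, 6, 4, 3, 1) = 2133931800

Hook-length formula: f^λ = n! / Π hook(c), product over all cells c of the Young diagram. For λ = (8, 6, 4, 3, 1), n = 22 boxes. Hook lengths by row (left-to-right, top-to-bottom): [12, 10, 9, 7, 5, 4, 2, 1]; [9, 7, 6, 4, 2, 1]; [6, 4, 3, 1]; [4, 2, 1]; [1]. Product of hooks = 526727577600. So f^λ = 22! / 526727577600 = 1124000727777607680000 / 526727577600 = 2133931800.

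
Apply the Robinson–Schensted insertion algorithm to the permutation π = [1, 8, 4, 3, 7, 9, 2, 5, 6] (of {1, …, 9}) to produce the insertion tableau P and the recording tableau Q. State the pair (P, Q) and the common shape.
P = [1, 2, 5, 6] / [3, 7, 9] / [4] / [8];  Q = [1, 2, 5, 6] / [3, 8, 9] / [4] / [7];  common shape = (4, 3, 1, 1)

Row-insert the values π_1, π_2, … into P one at a time, bumping the leftmost entry strictly greater than the inserted value down to the next row. The recording tableau Q records, in position (i, j), the step at which that cell was added to P.
  Insert 1 (step 1): P = [1];  Q = [1]
  Insert 8 (step 2): P = [1, 8];  Q = [1, 2]
  Insert 4 (step 3): P = [1, 4] / [8];  Q = [1, 2] / [3]
  Insert 3 (step 4): P = [1, 3] / [4] / [8];  Q = [1, 2] / [3] / [4]
  Insert 7 (step 5): P = [1, 3, 7] / [4] / [8];  Q = [1, 2, 5] / [3] / [4]
  Insert 9 (step 6): P = [1, 3, 7, 9] / [4] / [8];  Q = [1, 2, 5, 6] / [3] / [4]
  Insert 2 (step 7): P = [1, 2, 7, 9] / [3] / [4] / [8];  Q = [1, 2, 5, 6] / [3] / [4] / [7]
  Insert 5 (step 8): P = [1, 2, 5, 9] / [3, 7] / [4] / [8];  Q = [1, 2, 5, 6] / [3, 8] / [4] / [7]
  Insert 6 (step 9): P = [1, 2, 5, 6] / [3, 7, 9] / [4] / [8];  Q = [1, 2, 5, 6] / [3, 8, 9] / [4] / [7]
Final shape: (4, 3, 1, 1).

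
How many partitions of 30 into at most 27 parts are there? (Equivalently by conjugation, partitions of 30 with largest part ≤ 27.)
p(30, parts ≤ 27) = 5600

Use the recurrence p(n, m) = p(n, m−1) + p(n−m, m): either the largest part is < m (count p(n, m−1)) or the largest part is exactly m (remove one copy of m, count p(n−m, m)). With p(0, ·) = 1 this gives p(30, parts ≤ 27) = 5600. (By conjugating Young diagrams, this also counts partitions of 30 into at most 27 parts.)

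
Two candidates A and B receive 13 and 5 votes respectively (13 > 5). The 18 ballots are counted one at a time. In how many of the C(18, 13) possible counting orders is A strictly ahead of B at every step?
Strict-lead orderings = 3808

Total orderings of the 18 votes with 13 for A: C(18, 13) = 8568. By the Bertrand ballot formula (Cycle Lemma / reflection principle), the number of orderings in which A is strictly ahead of B throughout is (p − q)/(p + q) · C(p + q, p) = (13 − 5)/(13 + 5) · 8568 = 3808.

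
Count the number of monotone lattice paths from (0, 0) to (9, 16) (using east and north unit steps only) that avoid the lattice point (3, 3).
Number of paths = 1500335

Total paths from (0, 0) to (9, 16): C(25, 9) = 2042975. Paths through (3, 3): (paths (0, 0) → (3, 3)) × (paths (3, 3) → (9, 16)) = C(6, 3) · C(19, 6) = 20 · 27132 = 542640. Avoidance count = 2042975 − 542640 = 1500335.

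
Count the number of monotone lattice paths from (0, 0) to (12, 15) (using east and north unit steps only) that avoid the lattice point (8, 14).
Number of paths = 15785010

Total paths from (0, 0) to (12, 15): C(27, 12) = 17383860. Paths through (8, 14): (paths (0, 0) → (8, 14)) × (paths (8, 14) → (12, 15)) = C(22, 8) · C(5, 4) = 319770 · 5 = 1598850. Avoidance count = 17383860 − 1598850 = 15785010.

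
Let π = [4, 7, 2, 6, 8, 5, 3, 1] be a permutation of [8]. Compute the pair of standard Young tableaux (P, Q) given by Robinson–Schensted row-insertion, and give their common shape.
P = [1, 3, 8] / [2, 5] / [4] / [6] / [7];  Q = [1, 2, 5] / [3, 4] / [6] / [7] / [8];  common shape = (3, 2, 1, 1, 1)

Row-insert the values π_1, π_2, … into P one at a time, bumping the leftmost entry strictly greater than the inserted value down to the next row. The recording tableau Q records, in position (i, j), the step at which that cell was added to P.
  Insert 4 (step 1): P = [4];  Q = [1]
  Insert 7 (step 2): P = [4, 7];  Q = [1, 2]
  Insert 2 (step 3): P = [2, 7] / [4];  Q = [1, 2] / [3]
  Insert 6 (step 4): P = [2, 6] / [4, 7];  Q = [1, 2] / [3, 4]
  Insert 8 (step 5): P = [2, 6, 8] / [4, 7];  Q = [1, 2, 5] / [3, 4]
  Insert 5 (step 6): P = [2, 5, 8] / [4, 6] / [7];  Q = [1, 2, 5] / [3, 4] / [6]
  Insert 3 (step 7): P = [2, 3, 8] / [4, 5] / [6] / [7];  Q = [1, 2, 5] / [3, 4] / [6] / [7]
  Insert 1 (step 8): P = [1, 3, 8] / [2, 5] / [4] / [6] / [7];  Q = [1, 2, 5] / [3, 4] / [6] / [7] / [8]
Final shape: (3, 2, 1, 1, 1).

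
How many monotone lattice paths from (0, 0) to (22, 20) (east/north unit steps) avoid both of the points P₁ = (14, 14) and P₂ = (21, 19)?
Number of paths = 194301335220

Inclusion–exclusion. Total paths: C(42, 22) = 513791607420. Through P₁: C(28, 14)·C(14, 8) = 120470149800. Through P₂: C(40, 21)·C(2, 1) = 262564816800. Since P₁ is strictly southwest of P₂, a monotone path through both must visit P₁ then P₂; paths through both = C(28, 14)·C(12, 7)·C(2, 1) = 63544694400. Avoid both = 513791607420 − 120470149800 − 262564816800 + 63544694400 = 194301335220.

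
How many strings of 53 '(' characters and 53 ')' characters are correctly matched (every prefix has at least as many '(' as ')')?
C_53 = 116157871455782434250553845880

These balanced parentheses are counted by the Catalan number C_n = (1/(n + 1)) · C(2n, n). For n = 53: C_53 = (1/54) · C(106, 53) = 6272525058612251449529907677520/54 = 116157871455782434250553845880.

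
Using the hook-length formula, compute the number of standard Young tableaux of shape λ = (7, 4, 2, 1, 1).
# SYT of shape (7, 4, 2, 1, 1) = 184275

Hook-length formula: f^λ = n! / Π hook(c), product over all cells c of the Young diagram. For λ = (7, 4, 2, 1, 1), n = 15 boxes. Hook lengths by row (left-to-right, top-to-bottom): [11, 8, 6, 5, 3, 2, 1]; [7, 4, 2, 1]; [4, 1]; [2]; [1]. Product of hooks = 7096320. So f^λ = 15! / 7096320 = 1307674368000 / 7096320 = 184275.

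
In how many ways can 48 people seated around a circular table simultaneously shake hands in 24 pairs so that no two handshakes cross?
C_24 = 1289904147324

These noncrossing handshakes are counted by the Catalan number C_n = (1/(n + 1)) · C(2n, n). For n = 24: C_24 = (1/25) · C(48, 24) = 32247603683100/25 = 1289904147324.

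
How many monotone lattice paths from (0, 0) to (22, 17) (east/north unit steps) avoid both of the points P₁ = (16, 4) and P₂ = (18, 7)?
Number of paths = 50456981020

Inclusion–exclusion. Total paths: C(39, 22) = 51021117810. Through P₁: C(20, 16)·C(19, 6) = 131454540. Through P₂: C(25, 18)·C(14, 4) = 481180700. Since P₁ is strictly southwest of P₂, a monotone path through both must visit P₁ then P₂; paths through both = C(20, 16)·C(5, 2)·C(14, 4) = 48498450. Avoid both = 51021117810 − 131454540 − 481180700 + 48498450 = 50456981020.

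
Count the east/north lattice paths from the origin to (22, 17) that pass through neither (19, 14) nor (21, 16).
Number of paths = 18719094870

Inclusion–exclusion. Total paths: C(39, 22) = 51021117810. Through P₁: C(33, 19)·C(6, 3) = 16376184000. Through P₂: C(37, 21)·C(2, 1) = 25751549340. Since P₁ is strictly southwest of P₂, a monotone path through both must visit P₁ then P₂; paths through both = C(33, 19)·C(4, 2)·C(2, 1) = 9825710400. Avoid both = 51021117810 − 16376184000 − 25751549340 + 9825710400 = 18719094870.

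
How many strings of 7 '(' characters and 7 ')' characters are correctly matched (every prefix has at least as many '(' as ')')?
C_7 = 429

These balanced parentheses are counted by the Catalan number C_n = (1/(n + 1)) · C(2n, n). For n = 7: C_7 = (1/8) · C(14, 7) = 3432/8 = 429.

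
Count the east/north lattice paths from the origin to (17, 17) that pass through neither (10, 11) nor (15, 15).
Number of paths = 1064293740

Inclusion–exclusion. Total paths: C(34, 17) = 2333606220. Through P₁: C(21, 10)·C(13, 7) = 605260656. Through P₂: C(30, 15)·C(4, 2) = 930705120. Since P₁ is strictly southwest of P₂, a monotone path through both must visit P₁ then P₂; paths through both = C(21, 10)·C(9, 5)·C(4, 2) = 266653296. Avoid both = 2333606220 − 605260656 − 930705120 + 266653296 = 1064293740.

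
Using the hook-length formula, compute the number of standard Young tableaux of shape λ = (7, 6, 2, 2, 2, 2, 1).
# SYT of shape (7, 6, 2, 2, 2, 2, 1) = 1063574400

Hook-length formula: f^λ = n! / Π hook(c), product over all cells c of the Young diagram. For λ = (7, 6, 2, 2, 2, 2, 1), n = 22 boxes. Hook lengths by row (left-to-right, top-to-bottom): [13, 11, 6, 5, 4, 3, 1]; [11, 9, 4, 3, 2, 1]; [6, 4]; [5, 3]; [4, 2]; [3, 1]; [1]. Product of hooks = 1056814387200. So f^λ = 22! / 1056814387200 = 1124000727777607680000 / 1056814387200 = 1063574400.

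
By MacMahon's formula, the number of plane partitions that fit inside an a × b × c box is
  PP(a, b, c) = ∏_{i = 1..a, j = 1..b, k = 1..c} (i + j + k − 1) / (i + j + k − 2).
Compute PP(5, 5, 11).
PP(5, 5, 11) = 46960429261824

Evaluate the triple product over i = 1..5, j = 1..5, k = 1..11. The factors are (2/1) · (3/2) · (4/3) · (5/4) · (6/5) · (7/6) · (8/7) · (9/8) · … (275 factors total). The numerators and denominators telescope so the product is an integer; carrying out the multiplication exactly gives PP(5, 5, 11) = 46960429261824.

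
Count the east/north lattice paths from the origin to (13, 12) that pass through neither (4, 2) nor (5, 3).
Number of paths = 3182570

Inclusion–exclusion. Total paths: C(25, 13) = 5200300. Through P₁: C(6, 4)·C(19, 9) = 1385670. Through P₂: C(8, 5)·C(17, 8) = 1361360. Since P₁ is strictly southwest of P₂, a monotone path through both must visit P₁ then P₂; paths through both = C(6, 4)·C(2, 1)·C(17, 8) = 729300. Avoid both = 5200300 − 1385670 − 1361360 + 729300 = 3182570.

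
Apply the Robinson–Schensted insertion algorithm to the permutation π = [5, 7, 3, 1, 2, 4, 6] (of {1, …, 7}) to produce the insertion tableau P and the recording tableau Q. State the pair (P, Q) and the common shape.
P = [1, 2, 4, 6] / [3, 7] / [5];  Q = [1, 2, 6, 7] / [3, 5] / [4];  common shape = (4, 2, 1)

Row-insert the values π_1, π_2, … into P one at a time, bumping the leftmost entry strictly greater than the inserted value down to the next row. The recording tableau Q records, in position (i, j), the step at which that cell was added to P.
  Insert 5 (step 1): P = [5];  Q = [1]
  Insert 7 (step 2): P = [5, 7];  Q = [1, 2]
  Insert 3 (step 3): P = [3, 7] / [5];  Q = [1, 2] / [3]
  Insert 1 (step 4): P = [1, 7] / [3] / [5];  Q = [1, 2] / [3] / [4]
  Insert 2 (step 5): P = [1, 2] / [3, 7] / [5];  Q = [1, 2] / [3, 5] / [4]
  Insert 4 (step 6): P = [1, 2, 4] / [3, 7] / [5];  Q = [1, 2, 6] / [3, 5] / [4]
  Insert 6 (step 7): P = [1, 2, 4, 6] / [3, 7] / [5];  Q = [1, 2, 6, 7] / [3, 5] / [4]
Final shape: (4, 2, 1).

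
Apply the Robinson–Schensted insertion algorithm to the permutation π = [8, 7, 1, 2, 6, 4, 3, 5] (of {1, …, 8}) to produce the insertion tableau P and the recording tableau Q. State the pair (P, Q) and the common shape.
P = [1, 2, 3, 5] / [4] / [6] / [7] / [8];  Q = [1, 4, 5, 8] / [2] / [3] / [6] / [7];  common shape = (4, 1, 1, 1, 1)

Row-insert the values π_1, π_2, … into P one at a time, bumping the leftmost entry strictly greater than the inserted value down to the next row. The recording tableau Q records, in position (i, j), the step at which that cell was added to P.
  Insert 8 (step 1): P = [8];  Q = [1]
  Insert 7 (step 2): P = [7] / [8];  Q = [1] / [2]
  Insert 1 (step 3): P = [1] / [7] / [8];  Q = [1] / [2] / [3]
  Insert 2 (step 4): P = [1, 2] / [7] / [8];  Q = [1, 4] / [2] / [3]
  Insert 6 (step 5): P = [1, 2, 6] / [7] / [8];  Q = [1, 4, 5] / [2] / [3]
  Insert 4 (step 6): P = [1, 2, 4] / [6] / [7] / [8];  Q = [1, 4, 5] / [2] / [3] / [6]
  Insert 3 (step 7): P = [1, 2, 3] / [4] / [6] / [7] / [8];  Q = [1, 4, 5] / [2] / [3] / [6] / [7]
  Insert 5 (step 8): P = [1, 2, 3, 5] / [4] / [6] / [7] / [8];  Q = [1, 4, 5, 8] / [2] / [3] / [6] / [7]
Final shape: (4, 1, 1, 1, 1).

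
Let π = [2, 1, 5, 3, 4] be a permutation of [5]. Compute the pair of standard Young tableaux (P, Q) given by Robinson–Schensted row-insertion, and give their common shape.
P = [1, 3, 4] / [2, 5];  Q = [1, 3, 5] / [2, 4];  common shape = (3, 2)

Row-insert the values π_1, π_2, … into P one at a time, bumping the leftmost entry strictly greater than the inserted value down to the next row. The recording tableau Q records, in position (i, j), the step at which that cell was added to P.
  Insert 2 (step 1): P = [2];  Q = [1]
  Insert 1 (step 2): P = [1] / [2];  Q = [1] / [2]
  Insert 5 (step 3): P = [1, 5] / [2];  Q = [1, 3] / [2]
  Insert 3 (step 4): P = [1, 3] / [2, 5];  Q = [1, 3] / [2, 4]
  Insert 4 (step 5): P = [1, 3, 4] / [2, 5];  Q = [1, 3, 5] / [2, 4]
Final shape: (3, 2).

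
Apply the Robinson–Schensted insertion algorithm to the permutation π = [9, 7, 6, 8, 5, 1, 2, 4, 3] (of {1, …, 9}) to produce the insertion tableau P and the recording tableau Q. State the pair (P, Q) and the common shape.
P = [1, 2, 3] / [4, 8] / [5] / [6] / [7] / [9];  Q = [1, 4, 8] / [2, 7] / [3] / [5] / [6] / [9];  common shape = (3, 2, 1, 1, 1, 1)

Row-insert the values π_1, π_2, … into P one at a time, bumping the leftmost entry strictly greater than the inserted value down to the next row. The recording tableau Q records, in position (i, j), the step at which that cell was added to P.
  Insert 9 (step 1): P = [9];  Q = [1]
  Insert 7 (step 2): P = [7] / [9];  Q = [1] / [2]
  Insert 6 (step 3): P = [6] / [7] / [9];  Q = [1] / [2] / [3]
  Insert 8 (step 4): P = [6, 8] / [7] / [9];  Q = [1, 4] / [2] / [3]
  Insert 5 (step 5): P = [5, 8] / [6] / [7] / [9];  Q = [1, 4] / [2] / [3] / [5]
  Insert 1 (step 6): P = [1, 8] / [5] / [6] / [7] / [9];  Q = [1, 4] / [2] / [3] / [5] / [6]
  Insert 2 (step 7): P = [1, 2] / [5, 8] / [6] / [7] / [9];  Q = [1, 4] / [2, 7] / [3] / [5] / [6]
  Insert 4 (step 8): P = [1, 2, 4] / [5, 8] / [6] / [7] / [9];  Q = [1, 4, 8] / [2, 7] / [3] / [5] / [6]
  Insert 3 (step 9): P = [1, 2, 3] / [4, 8] / [5] / [6] / [7] / [9];  Q = [1, 4, 8] / [2, 7] / [3] / [5] / [6] / [9]
Final shape: (3, 2, 1, 1, 1, 1).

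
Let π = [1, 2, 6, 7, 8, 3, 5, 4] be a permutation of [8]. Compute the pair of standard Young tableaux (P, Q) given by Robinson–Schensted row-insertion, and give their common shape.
P = [1, 2, 3, 4, 8] / [5, 7] / [6];  Q = [1, 2, 3, 4, 5] / [6, 7] / [8];  common shape = (5, 2, 1)

Row-insert the values π_1, π_2, … into P one at a time, bumping the leftmost entry strictly greater than the inserted value down to the next row. The recording tableau Q records, in position (i, j), the step at which that cell was added to P.
  Insert 1 (step 1): P = [1];  Q = [1]
  Insert 2 (step 2): P = [1, 2];  Q = [1, 2]
  Insert 6 (step 3): P = [1, 2, 6];  Q = [1, 2, 3]
  Insert 7 (step 4): P = [1, 2, 6, 7];  Q = [1, 2, 3, 4]
  Insert 8 (step 5): P = [1, 2, 6, 7, 8];  Q = [1, 2, 3, 4, 5]
  Insert 3 (step 6): P = [1, 2, 3, 7, 8] / [6];  Q = [1, 2, 3, 4, 5] / [6]
  Insert 5 (step 7): P = [1, 2, 3, 5, 8] / [6, 7];  Q = [1, 2, 3, 4, 5] / [6, 7]
  Insert 4 (step 8): P = [1, 2, 3, 4, 8] / [5, 7] / [6];  Q = [1, 2, 3, 4, 5] / [6, 7] / [8]
Final shape: (5, 2, 1).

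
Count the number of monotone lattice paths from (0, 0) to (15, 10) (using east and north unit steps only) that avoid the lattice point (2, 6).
Number of paths = 3202120

Total paths from (0, 0) to (15, 10): C(25, 15) = 3268760. Paths through (2, 6): (paths (0, 0) → (2, 6)) × (paths (2, 6) → (15, 10)) = C(8, 2) · C(17, 13) = 28 · 2380 = 66640. Avoidance count = 3268760 − 66640 = 3202120.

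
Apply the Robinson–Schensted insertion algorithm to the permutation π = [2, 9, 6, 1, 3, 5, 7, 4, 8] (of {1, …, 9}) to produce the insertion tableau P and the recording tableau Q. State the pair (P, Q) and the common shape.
P = [1, 3, 4, 7, 8] / [2, 5] / [6] / [9];  Q = [1, 2, 6, 7, 9] / [3, 5] / [4] / [8];  common shape = (5, 2, 1, 1)

Row-insert the values π_1, π_2, … into P one at a time, bumping the leftmost entry strictly greater than the inserted value down to the next row. The recording tableau Q records, in position (i, j), the step at which that cell was added to P.
  Insert 2 (step 1): P = [2];  Q = [1]
  Insert 9 (step 2): P = [2, 9];  Q = [1, 2]
  Insert 6 (step 3): P = [2, 6] / [9];  Q = [1, 2] / [3]
  Insert 1 (step 4): P = [1, 6] / [2] / [9];  Q = [1, 2] / [3] / [4]
  Insert 3 (step 5): P = [1, 3] / [2, 6] / [9];  Q = [1, 2] / [3, 5] / [4]
  Insert 5 (step 6): P = [1, 3, 5] / [2, 6] / [9];  Q = [1, 2, 6] / [3, 5] / [4]
  Insert 7 (step 7): P = [1, 3, 5, 7] / [2, 6] / [9];  Q = [1, 2, 6, 7] / [3, 5] / [4]
  Insert 4 (step 8): P = [1, 3, 4, 7] / [2, 5] / [6] / [9];  Q = [1, 2, 6, 7] / [3, 5] / [4] / [8]
  Insert 8 (step 9): P = [1, 3, 4, 7, 8] / [2, 5] / [6] / [9];  Q = [1, 2, 6, 7, 9] / [3, 5] / [4] / [8]
Final shape: (5, 2, 1, 1).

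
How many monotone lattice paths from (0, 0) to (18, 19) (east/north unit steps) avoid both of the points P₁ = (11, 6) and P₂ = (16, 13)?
Number of paths = 15087504936

Inclusion–exclusion. Total paths: C(37, 18) = 17672631900. Through P₁: C(17, 11)·C(20, 7) = 959387520. Through P₂: C(29, 16)·C(8, 2) = 1900189620. Since P₁ is strictly southwest of P₂, a monotone path through both must visit P₁ then P₂; paths through both = C(17, 11)·C(12, 5)·C(8, 2) = 274450176. Avoid both = 17672631900 − 959387520 − 1900189620 + 274450176 = 15087504936.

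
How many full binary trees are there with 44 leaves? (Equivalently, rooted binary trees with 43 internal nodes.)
C_43 = 150853479205085351660700

These full binary trees are counted by the Catalan number C_n = (1/(n + 1)) · C(2n, n). For n = 43: C_43 = (1/44) · C(86, 43) = 6637553085023755473070800/44 = 150853479205085351660700.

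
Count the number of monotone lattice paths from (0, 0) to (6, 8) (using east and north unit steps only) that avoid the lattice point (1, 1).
Number of paths = 1419

Total paths from (0, 0) to (6, 8): C(14, 6) = 3003. Paths through (1, 1): (paths (0, 0) → (1, 1)) × (paths (1, 1) → (6, 8)) = C(2, 1) · C(12, 5) = 2 · 792 = 1584. Avoidance count = 3003 − 1584 = 1419.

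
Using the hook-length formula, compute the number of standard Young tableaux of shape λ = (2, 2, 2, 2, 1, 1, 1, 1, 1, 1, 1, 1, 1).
# SYT of shape (2, 2, 2, 2, 1, 1, 1, 1, 1, 1, 1, 1, 1) = 1700

Hook-length formula: f^λ = n! / Π hook(c), product over all cells c of the Young diagram. For λ = (2, 2, 2, 2, 1, 1, 1, 1, 1, 1, 1, 1, 1), n = 17 boxes. Hook lengths by row (left-to-right, top-to-bottom): [14, 4]; [13, 3]; [12, 2]; [11, 1]; [9]; [8]; [7]; [6]; [5]; [4]; [3]; [2]; [1]. Product of hooks = 209227898880. So f^λ = 17! / 209227898880 = 355687428096000 / 209227898880 = 1700.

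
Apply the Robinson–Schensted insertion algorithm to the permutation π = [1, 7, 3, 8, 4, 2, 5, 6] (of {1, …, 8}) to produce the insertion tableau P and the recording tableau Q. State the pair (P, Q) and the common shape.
P = [1, 2, 4, 5, 6] / [3, 8] / [7];  Q = [1, 2, 4, 7, 8] / [3, 5] / [6];  common shape = (5, 2, 1)

Row-insert the values π_1, π_2, … into P one at a time, bumping the leftmost entry strictly greater than the inserted value down to the next row. The recording tableau Q records, in position (i, j), the step at which that cell was added to P.
  Insert 1 (step 1): P = [1];  Q = [1]
  Insert 7 (step 2): P = [1, 7];  Q = [1, 2]
  Insert 3 (step 3): P = [1, 3] / [7];  Q = [1, 2] / [3]
  Insert 8 (step 4): P = [1, 3, 8] / [7];  Q = [1, 2, 4] / [3]
  Insert 4 (step 5): P = [1, 3, 4] / [7, 8];  Q = [1, 2, 4] / [3, 5]
  Insert 2 (step 6): P = [1, 2, 4] / [3, 8] / [7];  Q = [1, 2, 4] / [3, 5] / [6]
  Insert 5 (step 7): P = [1, 2, 4, 5] / [3, 8] / [7];  Q = [1, 2, 4, 7] / [3, 5] / [6]
  Insert 6 (step 8): P = [1, 2, 4, 5, 6] / [3, 8] / [7];  Q = [1, 2, 4, 7, 8] / [3, 5] / [6]
Final shape: (5, 2, 1).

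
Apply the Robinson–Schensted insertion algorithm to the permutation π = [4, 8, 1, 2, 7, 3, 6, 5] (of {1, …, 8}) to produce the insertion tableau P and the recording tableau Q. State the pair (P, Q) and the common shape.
P = [1, 2, 3, 5] / [4, 6] / [7] / [8];  Q = [1, 2, 5, 7] / [3, 4] / [6] / [8];  common shape = (4, 2, 1, 1)

Row-insert the values π_1, π_2, … into P one at a time, bumping the leftmost entry strictly greater than the inserted value down to the next row. The recording tableau Q records, in position (i, j), the step at which that cell was added to P.
  Insert 4 (step 1): P = [4];  Q = [1]
  Insert 8 (step 2): P = [4, 8];  Q = [1, 2]
  Insert 1 (step 3): P = [1, 8] / [4];  Q = [1, 2] / [3]
  Insert 2 (step 4): P = [1, 2] / [4, 8];  Q = [1, 2] / [3, 4]
  Insert 7 (step 5): P = [1, 2, 7] / [4, 8];  Q = [1, 2, 5] / [3, 4]
  Insert 3 (step 6): P = [1, 2, 3] / [4, 7] / [8];  Q = [1, 2, 5] / [3, 4] / [6]
  Insert 6 (step 7): P = [1, 2, 3, 6] / [4, 7] / [8];  Q = [1, 2, 5, 7] / [3, 4] / [6]
  Insert 5 (step 8): P = [1, 2, 3, 5] / [4, 6] / [7] / [8];  Q = [1, 2, 5, 7] / [3, 4] / [6] / [8]
Final shape: (4, 2, 1, 1).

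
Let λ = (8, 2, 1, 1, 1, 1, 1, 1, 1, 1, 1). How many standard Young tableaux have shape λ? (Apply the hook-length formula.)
# SYT of shape (8, 2, 1, 1, 1, 1, 1, 1, 1, 1, 1) = 293930

Hook-length formula: f^λ = n! / Π hook(c), product over all cells c of the Young diagram. For λ = (8, 2, 1, 1, 1, 1, 1, 1, 1, 1, 1), n = 19 boxes. Hook lengths by row (left-to-right, top-to-bottom): [18, 8, 6, 5, 4, 3, 2, 1]; [11, 1]; [9]; [8]; [7]; [6]; [5]; [4]; [3]; [2]; [1]. Product of hooks = 413857382400. So f^λ = 19! / 413857382400 = 121645100408832000 / 413857382400 = 293930.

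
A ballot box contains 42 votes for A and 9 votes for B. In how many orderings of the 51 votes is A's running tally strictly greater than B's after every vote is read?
Strict-lead orderings = 1968555050

Total orderings of the 51 votes with 42 for A: C(51, 42) = 3042312350. By the Bertrand ballot formula (Cycle Lemma / reflection principle), the number of orderings in which A is strictly ahead of B throughout is (p − q)/(p + q) · C(p + q, p) = (42 − 9)/(42 + 9) · 3042312350 = 1968555050.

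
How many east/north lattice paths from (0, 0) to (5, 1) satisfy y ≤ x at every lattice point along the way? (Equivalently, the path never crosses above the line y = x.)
Number of paths = 5

By the reflection principle (André's argument), the number of monotone paths to (5, 1) with n ≤ m that never go above y = x is C(6, 5) − C(6, 6) = 6 − 1 = 5.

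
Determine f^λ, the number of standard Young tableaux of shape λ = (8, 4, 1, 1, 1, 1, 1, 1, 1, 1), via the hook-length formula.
# SYT of shape (8, 4, 1, 1, 1, 1, 1, 1, 1, 1) = 6113250

Hook-length formula: f^λ = n! / Π hook(c), product over all cells c of the Young diagram. For λ = (8, 4, 1, 1, 1, 1, 1, 1, 1, 1), n = 20 boxes. Hook lengths by row (left-to-right, top-to-bottom): [17, 8, 7, 6, 4, 3, 2, 1]; [12, 3, 2, 1]; [8]; [7]; [6]; [5]; [4]; [3]; [2]; [1]. Product of hooks = 397971947520. So f^λ = 20! / 397971947520 = 2432902008176640000 / 397971947520 = 6113250.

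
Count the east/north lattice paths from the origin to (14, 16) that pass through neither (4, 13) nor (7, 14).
Number of paths = 140898635

Inclusion–exclusion. Total paths: C(30, 14) = 145422675. Through P₁: C(17, 4)·C(13, 10) = 680680. Through P₂: C(21, 7)·C(9, 7) = 4186080. Since P₁ is strictly southwest of P₂, a monotone path through both must visit P₁ then P₂; paths through both = C(17, 4)·C(4, 3)·C(9, 7) = 342720. Avoid both = 145422675 − 680680 − 4186080 + 342720 = 140898635.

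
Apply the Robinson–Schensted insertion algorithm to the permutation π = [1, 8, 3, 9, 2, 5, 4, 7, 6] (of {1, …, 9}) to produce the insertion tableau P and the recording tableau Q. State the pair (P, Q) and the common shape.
P = [1, 2, 4, 6] / [3, 5, 7] / [8, 9];  Q = [1, 2, 4, 8] / [3, 6, 9] / [5, 7];  common shape = (4, 3, 2)

Row-insert the values π_1, π_2, … into P one at a time, bumping the leftmost entry strictly greater than the inserted value down to the next row. The recording tableau Q records, in position (i, j), the step at which that cell was added to P.
  Insert 1 (step 1): P = [1];  Q = [1]
  Insert 8 (step 2): P = [1, 8];  Q = [1, 2]
  Insert 3 (step 3): P = [1, 3] / [8];  Q = [1, 2] / [3]
  Insert 9 (step 4): P = [1, 3, 9] / [8];  Q = [1, 2, 4] / [3]
  Insert 2 (step 5): P = [1, 2, 9] / [3] / [8];  Q = [1, 2, 4] / [3] / [5]
  Insert 5 (step 6): P = [1, 2, 5] / [3, 9] / [8];  Q = [1, 2, 4] / [3, 6] / [5]
  Insert 4 (step 7): P = [1, 2, 4] / [3, 5] / [8, 9];  Q = [1, 2, 4] / [3, 6] / [5, 7]
  Insert 7 (step 8): P = [1, 2, 4, 7] / [3, 5] / [8, 9];  Q = [1, 2, 4, 8] / [3, 6] / [5, 7]
  Insert 6 (step 9): P = [1, 2, 4, 6] / [3, 5, 7] / [8, 9];  Q = [1, 2, 4, 8] / [3, 6, 9] / [5, 7]
Final shape: (4, 3, 2).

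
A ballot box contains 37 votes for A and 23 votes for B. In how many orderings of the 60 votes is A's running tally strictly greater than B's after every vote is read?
Strict-lead orderings = 5456577564869340

Total orderings of the 60 votes with 37 for A: C(60, 37) = 23385332420868600. By the Bertrand ballot formula (Cycle Lemma / reflection principle), the number of orderings in which A is strictly ahead of B throughout is (p − q)/(p + q) · C(p + q, p) = (37 − 23)/(37 + 23) · 23385332420868600 = 5456577564869340.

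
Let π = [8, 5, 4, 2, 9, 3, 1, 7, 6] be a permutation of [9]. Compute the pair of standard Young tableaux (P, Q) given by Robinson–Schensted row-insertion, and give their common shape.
P = [1, 3, 6] / [2, 7] / [4, 9] / [5] / [8];  Q = [1, 5, 8] / [2, 6] / [3, 9] / [4] / [7];  common shape = (3, 2, 2, 1, 1)

Row-insert the values π_1, π_2, … into P one at a time, bumping the leftmost entry strictly greater than the inserted value down to the next row. The recording tableau Q records, in position (i, j), the step at which that cell was added to P.
  Insert 8 (step 1): P = [8];  Q = [1]
  Insert 5 (step 2): P = [5] / [8];  Q = [1] / [2]
  Insert 4 (step 3): P = [4] / [5] / [8];  Q = [1] / [2] / [3]
  Insert 2 (step 4): P = [2] / [4] / [5] / [8];  Q = [1] / [2] / [3] / [4]
  Insert 9 (step 5): P = [2, 9] / [4] / [5] / [8];  Q = [1, 5] / [2] / [3] / [4]
  Insert 3 (step 6): P = [2, 3] / [4, 9] / [5] / [8];  Q = [1, 5] / [2, 6] / [3] / [4]
  Insert 1 (step 7): P = [1, 3] / [2, 9] / [4] / [5] / [8];  Q = [1, 5] / [2, 6] / [3] / [4] / [7]
  Insert 7 (step 8): P = [1, 3, 7] / [2, 9] / [4] / [5] / [8];  Q = [1, 5, 8] / [2, 6] / [3] / [4] / [7]
  Insert 6 (step 9): P = [1, 3, 6] / [2, 7] / [4, 9] / [5] / [8];  Q = [1, 5, 8] / [2, 6] / [3, 9] / [4] / [7]
Final shape: (3, 2, 2, 1, 1).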